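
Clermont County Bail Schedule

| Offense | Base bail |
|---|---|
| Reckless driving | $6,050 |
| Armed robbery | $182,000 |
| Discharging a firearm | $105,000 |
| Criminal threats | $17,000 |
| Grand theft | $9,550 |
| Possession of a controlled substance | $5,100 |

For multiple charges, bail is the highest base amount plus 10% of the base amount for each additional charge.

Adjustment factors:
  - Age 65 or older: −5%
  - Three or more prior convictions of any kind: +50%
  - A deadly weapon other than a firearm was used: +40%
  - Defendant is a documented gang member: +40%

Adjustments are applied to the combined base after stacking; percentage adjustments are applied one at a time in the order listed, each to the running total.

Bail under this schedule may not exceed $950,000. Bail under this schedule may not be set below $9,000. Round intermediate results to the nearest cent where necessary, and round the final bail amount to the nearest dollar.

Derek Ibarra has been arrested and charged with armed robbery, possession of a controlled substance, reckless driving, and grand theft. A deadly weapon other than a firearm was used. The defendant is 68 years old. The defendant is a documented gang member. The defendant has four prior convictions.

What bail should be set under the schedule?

$514,108

Base amounts from the schedule: armed robbery $182,000; possession of a controlled substance $5,100; reckless driving $6,050; grand theft $9,550.
Stacking rule: highest base plus 10% of each additional charge. Highest is armed robbery at $182,000. Additional: $5,100 × 10% = $510; $6,050 × 10% = $605; $9,550 × 10% = $955. Combined base = $182,000 + $2,070 = $184,070.
Age 65 or older (−5%): $184,070 × 0.95 = $174,866.50.
Three or more prior convictions of any kind (+50%): $174,866.50 × 1.5 = $262,299.75.
A deadly weapon other than a firearm was used (+40%): $262,299.75 × 1.4 = $367,219.65.
Defendant is a documented gang member (+40%): $367,219.65 × 1.4 = $514,107.51.
$514,107.51 is within the $950,000 maximum.
$514,107.51 is at or above the $9,000 minimum.
Rounded to the nearest dollar: $514,108.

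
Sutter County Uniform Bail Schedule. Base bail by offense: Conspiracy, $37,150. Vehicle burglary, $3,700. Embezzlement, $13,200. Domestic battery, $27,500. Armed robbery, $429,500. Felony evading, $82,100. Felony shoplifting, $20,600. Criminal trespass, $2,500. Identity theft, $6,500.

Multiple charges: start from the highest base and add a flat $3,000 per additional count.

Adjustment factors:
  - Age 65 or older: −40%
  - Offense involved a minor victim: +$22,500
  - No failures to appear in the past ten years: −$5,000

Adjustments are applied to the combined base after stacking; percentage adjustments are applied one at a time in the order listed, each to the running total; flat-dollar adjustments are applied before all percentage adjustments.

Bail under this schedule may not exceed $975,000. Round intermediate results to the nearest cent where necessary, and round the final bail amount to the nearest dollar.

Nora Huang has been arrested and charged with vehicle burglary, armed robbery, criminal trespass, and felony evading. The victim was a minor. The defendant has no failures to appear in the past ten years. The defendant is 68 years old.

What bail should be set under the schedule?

$273,600

Base amounts from the schedule: vehicle burglary $3,700; armed robbery $429,500; criminal trespass $2,500; felony evading $82,100.
Stacking rule: highest base plus $3,000 per additional charge. Highest is armed robbery at $429,500; 3 additional charges → +$9,000. Combined base = $438,500.
Offense involved a minor victim (+$22,500 flat): $438,500 + $22,500 = $461,000.
No failures to appear in the past ten years (−$5,000 flat): $461,000 − $5,000 = $456,000.
Age 65 or older (−40%): $456,000 × 0.6 = $273,600.
$273,600 is within the $975,000 maximum.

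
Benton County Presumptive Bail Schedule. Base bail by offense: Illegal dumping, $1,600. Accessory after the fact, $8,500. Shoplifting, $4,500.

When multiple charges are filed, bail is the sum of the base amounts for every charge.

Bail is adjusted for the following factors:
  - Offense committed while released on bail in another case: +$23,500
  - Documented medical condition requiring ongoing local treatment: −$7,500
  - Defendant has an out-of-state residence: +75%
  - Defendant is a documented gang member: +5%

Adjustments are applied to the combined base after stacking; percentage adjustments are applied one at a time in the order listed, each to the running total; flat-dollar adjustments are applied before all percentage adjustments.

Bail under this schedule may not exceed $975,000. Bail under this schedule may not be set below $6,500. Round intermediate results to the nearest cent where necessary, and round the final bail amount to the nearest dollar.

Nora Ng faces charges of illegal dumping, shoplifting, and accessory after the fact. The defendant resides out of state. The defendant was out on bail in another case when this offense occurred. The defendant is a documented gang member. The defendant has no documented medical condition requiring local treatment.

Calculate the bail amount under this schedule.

Base amounts from the schedule: illegal dumping $1,600; shoplifting $4,500; accessory after the fact $8,500.
Stacking rule: sum of all bases. $1,600 + $4,500 + $8,500 = $14,600.
Offense committed while released on bail in another case (+$23,500 flat): $14,600 + $23,500 = $38,100.
Defendant has an out-of-state residence (+75%): $38,100 × 1.75 = $66,675.
Defendant is a documented gang member (+5%): $66,675 × 1.05 = $70,008.75.
$70,008.75 is within the $975,000 maximum.
$70,008.75 is at or above the $6,500 minimum.
Rounded to the nearest dollar: $70,009.

$70,009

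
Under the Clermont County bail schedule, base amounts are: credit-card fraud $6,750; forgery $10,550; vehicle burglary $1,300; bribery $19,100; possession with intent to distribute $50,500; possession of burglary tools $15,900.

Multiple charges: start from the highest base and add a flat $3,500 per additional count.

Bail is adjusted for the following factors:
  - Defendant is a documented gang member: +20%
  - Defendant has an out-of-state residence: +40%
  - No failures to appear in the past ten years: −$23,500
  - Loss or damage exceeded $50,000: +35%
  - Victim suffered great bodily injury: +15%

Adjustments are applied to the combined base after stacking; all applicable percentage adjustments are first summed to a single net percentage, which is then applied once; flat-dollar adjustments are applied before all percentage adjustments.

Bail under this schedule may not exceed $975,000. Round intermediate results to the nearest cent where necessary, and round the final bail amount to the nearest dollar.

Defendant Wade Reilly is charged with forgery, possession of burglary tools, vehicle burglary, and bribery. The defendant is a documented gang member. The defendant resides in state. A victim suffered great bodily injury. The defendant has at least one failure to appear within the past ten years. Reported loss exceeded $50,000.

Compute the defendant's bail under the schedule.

$50,320

Base amounts from the schedule: forgery $10,550; possession of burglary tools $15,900; vehicle burglary $1,300; bribery $19,100.
Stacking rule: highest base plus $3,500 per additional charge. Highest is bribery at $19,100; 3 additional charges → +$10,500. Combined base = $29,600.
Net percentage adjustment: +20% +35% +15% = +70%. $29,600 × 1.7 = $50,320.
$50,320 is within the $975,000 maximum.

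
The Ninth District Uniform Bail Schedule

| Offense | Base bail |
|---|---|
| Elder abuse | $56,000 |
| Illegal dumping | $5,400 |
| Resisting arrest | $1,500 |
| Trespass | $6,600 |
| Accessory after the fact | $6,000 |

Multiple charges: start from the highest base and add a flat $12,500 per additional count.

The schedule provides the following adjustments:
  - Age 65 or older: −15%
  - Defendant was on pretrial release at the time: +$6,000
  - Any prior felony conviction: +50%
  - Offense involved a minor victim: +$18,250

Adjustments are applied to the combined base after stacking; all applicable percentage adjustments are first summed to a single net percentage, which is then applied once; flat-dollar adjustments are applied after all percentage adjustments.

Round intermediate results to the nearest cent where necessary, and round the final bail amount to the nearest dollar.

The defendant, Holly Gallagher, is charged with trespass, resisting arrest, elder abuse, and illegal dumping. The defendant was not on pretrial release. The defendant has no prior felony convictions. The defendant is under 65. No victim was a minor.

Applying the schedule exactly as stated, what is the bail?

$93,500

Base amounts from the schedule: trespass $6,600; resisting arrest $1,500; elder abuse $56,000; illegal dumping $5,400.
Stacking rule: highest base plus $12,500 per additional charge. Highest is elder abuse at $56,000; 3 additional charges → +$37,500. Combined base = $93,500.
No adjustment factors apply to this defendant.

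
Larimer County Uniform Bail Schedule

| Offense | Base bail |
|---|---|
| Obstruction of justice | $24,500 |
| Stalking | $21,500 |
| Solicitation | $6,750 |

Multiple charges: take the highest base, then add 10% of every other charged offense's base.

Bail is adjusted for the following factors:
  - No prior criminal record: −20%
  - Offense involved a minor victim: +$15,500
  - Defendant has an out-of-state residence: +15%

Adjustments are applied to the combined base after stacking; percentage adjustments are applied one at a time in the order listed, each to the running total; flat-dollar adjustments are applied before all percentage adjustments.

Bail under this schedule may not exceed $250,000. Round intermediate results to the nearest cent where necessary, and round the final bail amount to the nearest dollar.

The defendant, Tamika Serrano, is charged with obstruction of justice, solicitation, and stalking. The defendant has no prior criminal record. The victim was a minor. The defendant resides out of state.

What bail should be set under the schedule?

Base amounts from the schedule: obstruction of justice $24,500; solicitation $6,750; stalking $21,500.
Stacking rule: highest base plus 10% of each additional charge. Highest is obstruction of justice at $24,500. Additional: $6,750 × 10% = $675; $21,500 × 10% = $2,150. Combined base = $24,500 + $2,825 = $27,325.
Offense involved a minor victim (+$15,500 flat): $27,325 + $15,500 = $42,825.
No prior criminal record (−20%): $42,825 × 0.8 = $34,260.
Defendant has an out-of-state residence (+15%): $34,260 × 1.15 = $39,399.
$39,399 is within the $250,000 maximum.

$39,399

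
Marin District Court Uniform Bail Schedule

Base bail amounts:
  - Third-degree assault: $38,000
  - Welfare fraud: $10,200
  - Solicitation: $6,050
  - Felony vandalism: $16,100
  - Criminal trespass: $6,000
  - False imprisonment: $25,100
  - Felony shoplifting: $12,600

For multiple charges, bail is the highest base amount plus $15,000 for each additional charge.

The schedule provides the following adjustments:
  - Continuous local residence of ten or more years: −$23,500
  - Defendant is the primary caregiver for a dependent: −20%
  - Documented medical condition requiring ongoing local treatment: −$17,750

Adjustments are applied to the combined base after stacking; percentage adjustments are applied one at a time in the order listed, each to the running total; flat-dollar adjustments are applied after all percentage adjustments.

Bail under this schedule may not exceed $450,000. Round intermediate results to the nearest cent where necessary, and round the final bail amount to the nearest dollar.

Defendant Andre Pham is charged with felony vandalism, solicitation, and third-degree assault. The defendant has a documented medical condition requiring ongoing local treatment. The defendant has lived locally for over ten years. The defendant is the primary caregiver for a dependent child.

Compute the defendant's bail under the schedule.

Base amounts from the schedule: felony vandalism $16,100; solicitation $6,050; third-degree assault $38,000.
Stacking rule: highest base plus $15,000 per additional charge. Highest is third-degree assault at $38,000; 2 additional charges → +$30,000. Combined base = $68,000.
Defendant is the primary caregiver for a dependent (−20%): $68,000 × 0.8 = $54,400.
Continuous local residence of ten or more years (−$23,500 flat): $54,400 − $23,500 = $30,900.
Documented medical condition requiring ongoing local treatment (−$17,750 flat): $30,900 − $17,750 = $13,150.
$13,150 is within the $450,000 maximum.

$13,150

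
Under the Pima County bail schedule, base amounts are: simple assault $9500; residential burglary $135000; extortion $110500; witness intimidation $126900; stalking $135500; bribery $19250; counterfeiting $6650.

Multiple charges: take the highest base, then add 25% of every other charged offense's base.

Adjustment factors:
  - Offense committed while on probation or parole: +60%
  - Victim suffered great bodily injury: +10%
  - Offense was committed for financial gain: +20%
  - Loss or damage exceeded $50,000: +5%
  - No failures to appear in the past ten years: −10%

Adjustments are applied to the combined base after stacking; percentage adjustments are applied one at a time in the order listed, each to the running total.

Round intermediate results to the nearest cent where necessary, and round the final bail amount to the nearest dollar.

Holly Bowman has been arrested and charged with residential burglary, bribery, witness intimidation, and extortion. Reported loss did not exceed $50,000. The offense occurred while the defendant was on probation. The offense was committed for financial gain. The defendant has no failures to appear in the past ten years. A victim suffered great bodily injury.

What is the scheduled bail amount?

$378568

Base amounts from the schedule: residential burglary $135000; bribery $19250; witness intimidation $126900; extortion $110500.
Stacking rule: highest base plus 25% of each additional charge. Highest is residential burglary at $135000. Additional: $19250 × 25% = $4812.50; $126900 × 25% = $31725; $110500 × 25% = $27625. Combined base = $135000 + $64162.50 = $199162.50.
Offense committed while on probation or parole (+60%): $199162.50 × 1.6 = $318660.
Victim suffered great bodily injury (+10%): $318660 × 1.1 = $350526.
Offense was committed for financial gain (+20%): $350526 × 1.2 = $420631.20.
No failures to appear in the past ten years (−10%): $420631.20 × 0.9 = $378568.08.
Rounded to the nearest dollar: $378568.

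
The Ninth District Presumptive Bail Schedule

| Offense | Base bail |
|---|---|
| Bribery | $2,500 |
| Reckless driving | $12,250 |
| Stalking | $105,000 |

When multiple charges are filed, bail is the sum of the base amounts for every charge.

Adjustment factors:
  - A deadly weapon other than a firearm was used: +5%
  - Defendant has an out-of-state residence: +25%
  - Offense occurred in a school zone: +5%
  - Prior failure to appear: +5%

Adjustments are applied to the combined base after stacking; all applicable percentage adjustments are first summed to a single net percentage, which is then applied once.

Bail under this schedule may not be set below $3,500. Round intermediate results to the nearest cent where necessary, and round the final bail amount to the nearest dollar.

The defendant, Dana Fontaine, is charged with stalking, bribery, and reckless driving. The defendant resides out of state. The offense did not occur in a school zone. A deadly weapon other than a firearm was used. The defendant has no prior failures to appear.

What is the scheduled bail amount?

Base amounts from the schedule: stalking $105,000; bribery $2,500; reckless driving $12,250.
Stacking rule: sum of all bases. $105,000 + $2,500 + $12,250 = $119,750.
Net percentage adjustment: +5% +25% = +30%. $119,750 × 1.3 = $155,675.
$155,675 is at or above the $3,500 minimum.

$155,675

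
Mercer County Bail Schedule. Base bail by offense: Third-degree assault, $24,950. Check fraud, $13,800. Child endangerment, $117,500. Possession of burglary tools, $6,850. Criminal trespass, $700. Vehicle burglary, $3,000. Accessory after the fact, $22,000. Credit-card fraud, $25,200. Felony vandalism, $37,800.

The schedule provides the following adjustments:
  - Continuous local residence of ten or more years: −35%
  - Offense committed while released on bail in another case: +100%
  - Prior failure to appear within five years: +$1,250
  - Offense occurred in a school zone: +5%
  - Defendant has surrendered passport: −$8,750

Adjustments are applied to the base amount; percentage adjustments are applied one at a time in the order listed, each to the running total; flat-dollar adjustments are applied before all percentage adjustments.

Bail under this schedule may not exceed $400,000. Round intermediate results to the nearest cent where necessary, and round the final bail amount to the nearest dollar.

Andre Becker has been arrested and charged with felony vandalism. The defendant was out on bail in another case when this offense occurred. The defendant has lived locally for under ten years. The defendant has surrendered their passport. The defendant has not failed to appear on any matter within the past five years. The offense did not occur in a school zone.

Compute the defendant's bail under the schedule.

$58,100

Base amounts from the schedule: felony vandalism $37,800.
Single charge. Combined base = $37,800.
Defendant has surrendered passport (−$8,750 flat): $37,800 − $8,750 = $29,050.
Offense committed while released on bail in another case (+100%): $29,050 × 2 = $58,100.
$58,100 is within the $400,000 maximum.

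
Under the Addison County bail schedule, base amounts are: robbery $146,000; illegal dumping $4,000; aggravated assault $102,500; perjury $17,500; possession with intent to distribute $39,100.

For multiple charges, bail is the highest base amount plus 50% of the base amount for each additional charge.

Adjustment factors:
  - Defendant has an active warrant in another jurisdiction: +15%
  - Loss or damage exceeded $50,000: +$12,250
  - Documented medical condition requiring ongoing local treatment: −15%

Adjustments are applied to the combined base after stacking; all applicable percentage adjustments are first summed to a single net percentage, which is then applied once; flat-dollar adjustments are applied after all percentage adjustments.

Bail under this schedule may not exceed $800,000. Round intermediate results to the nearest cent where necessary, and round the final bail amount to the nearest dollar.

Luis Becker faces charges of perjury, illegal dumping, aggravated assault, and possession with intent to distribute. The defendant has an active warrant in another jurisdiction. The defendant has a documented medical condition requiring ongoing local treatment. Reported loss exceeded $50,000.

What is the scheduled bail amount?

Base amounts from the schedule: perjury $17,500; illegal dumping $4,000; aggravated assault $102,500; possession with intent to distribute $39,100.
Stacking rule: highest base plus 50% of each additional charge. Highest is aggravated assault at $102,500. Additional: $17,500 × 50% = $8,750; $4,000 × 50% = $2,000; $39,100 × 50% = $19,550. Combined base = $102,500 + $30,300 = $132,800.
Net percentage adjustment: +15% −15% = +0%. $132,800 × 1 = $132,800.
Loss or damage exceeded $50,000 (+$12,250 flat): $132,800 + $12,250 = $145,050.
$145,050 is within the $800,000 maximum.

$145,050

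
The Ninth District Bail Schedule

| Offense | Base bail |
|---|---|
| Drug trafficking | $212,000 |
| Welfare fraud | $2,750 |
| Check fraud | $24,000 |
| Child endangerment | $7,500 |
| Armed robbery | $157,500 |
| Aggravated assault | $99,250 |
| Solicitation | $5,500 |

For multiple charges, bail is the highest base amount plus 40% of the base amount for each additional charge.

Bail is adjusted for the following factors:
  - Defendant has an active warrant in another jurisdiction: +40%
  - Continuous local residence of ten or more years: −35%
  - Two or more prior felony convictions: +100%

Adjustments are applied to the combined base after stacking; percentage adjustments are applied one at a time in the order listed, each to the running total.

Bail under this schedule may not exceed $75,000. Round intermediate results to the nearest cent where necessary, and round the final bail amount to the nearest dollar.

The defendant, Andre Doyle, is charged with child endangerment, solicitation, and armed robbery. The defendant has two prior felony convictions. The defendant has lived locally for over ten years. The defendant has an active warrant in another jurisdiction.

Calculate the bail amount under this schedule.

$75,000

Base amounts from the schedule: child endangerment $7,500; solicitation $5,500; armed robbery $157,500.
Stacking rule: highest base plus 40% of each additional charge. Highest is armed robbery at $157,500. Additional: $7,500 × 40% = $3,000; $5,500 × 40% = $2,200. Combined base = $157,500 + $5,200 = $162,700.
Defendant has an active warrant in another jurisdiction (+40%): $162,700 × 1.4 = $227,780.
Continuous local residence of ten or more years (−35%): $227,780 × 0.65 = $148,057.
Two or more prior felony convictions (+100%): $148,057 × 2 = $296,114.
Result $296,114 exceeds the maximum of $75,000; bail is capped at $75,000.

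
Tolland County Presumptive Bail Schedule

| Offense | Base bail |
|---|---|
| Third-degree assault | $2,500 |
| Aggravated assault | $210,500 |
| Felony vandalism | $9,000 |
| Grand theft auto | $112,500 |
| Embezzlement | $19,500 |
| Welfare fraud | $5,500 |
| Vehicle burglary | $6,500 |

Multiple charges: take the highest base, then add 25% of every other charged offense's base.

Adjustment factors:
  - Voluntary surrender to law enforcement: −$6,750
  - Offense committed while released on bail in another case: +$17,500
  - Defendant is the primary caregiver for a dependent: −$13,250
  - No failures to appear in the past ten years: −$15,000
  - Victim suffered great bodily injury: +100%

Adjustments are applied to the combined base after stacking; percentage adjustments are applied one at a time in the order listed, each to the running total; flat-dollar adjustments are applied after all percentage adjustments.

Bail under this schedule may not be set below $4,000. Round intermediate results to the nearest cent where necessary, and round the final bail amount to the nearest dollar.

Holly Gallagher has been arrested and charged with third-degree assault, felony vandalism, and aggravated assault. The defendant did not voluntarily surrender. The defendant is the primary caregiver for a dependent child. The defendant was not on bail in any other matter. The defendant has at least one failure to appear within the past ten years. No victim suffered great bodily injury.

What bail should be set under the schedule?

$200,125

Base amounts from the schedule: third-degree assault $2,500; felony vandalism $9,000; aggravated assault $210,500.
Stacking rule: highest base plus 25% of each additional charge. Highest is aggravated assault at $210,500. Additional: $2,500 × 25% = $625; $9,000 × 25% = $2,250. Combined base = $210,500 + $2,875 = $213,375.
Defendant is the primary caregiver for a dependent (−$13,250 flat): $213,375 − $13,250 = $200,125.
$200,125 is at or above the $4,000 minimum.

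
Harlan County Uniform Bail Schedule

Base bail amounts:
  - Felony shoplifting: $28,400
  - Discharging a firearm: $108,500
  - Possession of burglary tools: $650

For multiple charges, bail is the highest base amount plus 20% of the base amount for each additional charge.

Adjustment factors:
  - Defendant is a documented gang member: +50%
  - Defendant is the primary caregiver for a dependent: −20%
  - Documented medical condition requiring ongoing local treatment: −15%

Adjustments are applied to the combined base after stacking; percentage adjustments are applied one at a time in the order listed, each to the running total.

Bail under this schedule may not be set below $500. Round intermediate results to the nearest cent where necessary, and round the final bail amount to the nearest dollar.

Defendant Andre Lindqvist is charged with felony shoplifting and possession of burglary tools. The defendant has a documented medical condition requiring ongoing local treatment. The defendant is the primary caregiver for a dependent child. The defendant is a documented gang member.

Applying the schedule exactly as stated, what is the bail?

$29,101

Base amounts from the schedule: felony shoplifting $28,400; possession of burglary tools $650.
Stacking rule: highest base plus 20% of each additional charge. Highest is felony shoplifting at $28,400. Additional: $650 × 20% = $130. Combined base = $28,400 + $130 = $28,530.
Defendant is a documented gang member (+50%): $28,530 × 1.5 = $42,795.
Defendant is the primary caregiver for a dependent (−20%): $42,795 × 0.8 = $34,236.
Documented medical condition requiring ongoing local treatment (−15%): $34,236 × 0.85 = $29,100.60.
$29,100.60 is at or above the $500 minimum.
Rounded to the nearest dollar: $29,101.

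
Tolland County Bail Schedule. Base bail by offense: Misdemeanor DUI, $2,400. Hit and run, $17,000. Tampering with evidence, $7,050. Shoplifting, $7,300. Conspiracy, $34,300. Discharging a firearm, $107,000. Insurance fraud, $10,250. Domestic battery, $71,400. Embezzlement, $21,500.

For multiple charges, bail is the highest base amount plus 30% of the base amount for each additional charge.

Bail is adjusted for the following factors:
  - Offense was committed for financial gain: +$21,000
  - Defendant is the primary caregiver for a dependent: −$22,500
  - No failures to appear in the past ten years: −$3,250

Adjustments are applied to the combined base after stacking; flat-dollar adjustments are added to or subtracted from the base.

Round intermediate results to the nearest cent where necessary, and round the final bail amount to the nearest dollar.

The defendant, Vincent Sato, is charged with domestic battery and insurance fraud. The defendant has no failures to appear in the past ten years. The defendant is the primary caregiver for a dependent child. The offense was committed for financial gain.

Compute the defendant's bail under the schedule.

Base amounts from the schedule: domestic battery $71,400; insurance fraud $10,250.
Stacking rule: highest base plus 30% of each additional charge. Highest is domestic battery at $71,400. Additional: $10,250 × 30% = $3,075. Combined base = $71,400 + $3,075 = $74,475.
Offense was committed for financial gain (+$21,000 flat): $74,475 + $21,000 = $95,475.
Defendant is the primary caregiver for a dependent (−$22,500 flat): $95,475 − $22,500 = $72,975.
No failures to appear in the past ten years (−$3,250 flat): $72,975 − $3,250 = $69,725.

$69,725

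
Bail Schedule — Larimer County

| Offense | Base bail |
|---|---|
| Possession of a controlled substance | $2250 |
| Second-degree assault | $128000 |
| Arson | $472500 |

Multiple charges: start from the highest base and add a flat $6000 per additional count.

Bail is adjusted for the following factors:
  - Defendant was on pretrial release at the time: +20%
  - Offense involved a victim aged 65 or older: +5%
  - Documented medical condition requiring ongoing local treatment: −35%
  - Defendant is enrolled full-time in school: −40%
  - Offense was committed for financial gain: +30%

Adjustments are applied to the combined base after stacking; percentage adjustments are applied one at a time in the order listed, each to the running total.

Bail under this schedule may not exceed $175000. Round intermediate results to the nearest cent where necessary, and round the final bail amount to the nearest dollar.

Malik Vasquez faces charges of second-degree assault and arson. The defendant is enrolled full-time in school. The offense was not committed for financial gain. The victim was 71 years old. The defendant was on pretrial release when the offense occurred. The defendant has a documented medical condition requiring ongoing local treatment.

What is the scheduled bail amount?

Base amounts from the schedule: second-degree assault $128000; arson $472500.
Stacking rule: highest base plus $6000 per additional charge. Highest is arson at $472500; 1 additional charge → +$6000. Combined base = $478500.
Defendant was on pretrial release at the time (+20%): $478500 × 1.2 = $574200.
Offense involved a victim aged 65 or older (+5%): $574200 × 1.05 = $602910.
Documented medical condition requiring ongoing local treatment (−35%): $602910 × 0.65 = $391891.50.
Defendant is enrolled full-time in school (−40%): $391891.50 × 0.6 = $235134.90.
Result $235134.90 exceeds the maximum of $175000; bail is capped at $175000.

$175000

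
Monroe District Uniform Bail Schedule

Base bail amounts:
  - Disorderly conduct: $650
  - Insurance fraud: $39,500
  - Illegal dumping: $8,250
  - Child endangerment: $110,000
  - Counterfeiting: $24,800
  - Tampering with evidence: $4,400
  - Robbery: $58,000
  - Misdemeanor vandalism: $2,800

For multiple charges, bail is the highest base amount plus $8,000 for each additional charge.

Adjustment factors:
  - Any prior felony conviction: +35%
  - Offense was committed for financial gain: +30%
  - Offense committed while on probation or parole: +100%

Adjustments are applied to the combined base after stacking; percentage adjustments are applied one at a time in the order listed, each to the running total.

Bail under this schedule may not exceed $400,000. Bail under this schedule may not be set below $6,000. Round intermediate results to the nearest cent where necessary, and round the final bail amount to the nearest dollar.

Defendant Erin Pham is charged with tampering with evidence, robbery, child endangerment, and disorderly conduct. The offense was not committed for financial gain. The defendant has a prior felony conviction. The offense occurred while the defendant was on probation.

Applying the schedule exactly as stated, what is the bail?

Base amounts from the schedule: tampering with evidence $4,400; robbery $58,000; child endangerment $110,000; disorderly conduct $650.
Stacking rule: highest base plus $8,000 per additional charge. Highest is child endangerment at $110,000; 3 additional charges → +$24,000. Combined base = $134,000.
Any prior felony conviction (+35%): $134,000 × 1.35 = $180,900.
Offense committed while on probation or parole (+100%): $180,900 × 2 = $361,800.
$361,800 is within the $400,000 maximum.
$361,800 is at or above the $6,000 minimum.

$361,800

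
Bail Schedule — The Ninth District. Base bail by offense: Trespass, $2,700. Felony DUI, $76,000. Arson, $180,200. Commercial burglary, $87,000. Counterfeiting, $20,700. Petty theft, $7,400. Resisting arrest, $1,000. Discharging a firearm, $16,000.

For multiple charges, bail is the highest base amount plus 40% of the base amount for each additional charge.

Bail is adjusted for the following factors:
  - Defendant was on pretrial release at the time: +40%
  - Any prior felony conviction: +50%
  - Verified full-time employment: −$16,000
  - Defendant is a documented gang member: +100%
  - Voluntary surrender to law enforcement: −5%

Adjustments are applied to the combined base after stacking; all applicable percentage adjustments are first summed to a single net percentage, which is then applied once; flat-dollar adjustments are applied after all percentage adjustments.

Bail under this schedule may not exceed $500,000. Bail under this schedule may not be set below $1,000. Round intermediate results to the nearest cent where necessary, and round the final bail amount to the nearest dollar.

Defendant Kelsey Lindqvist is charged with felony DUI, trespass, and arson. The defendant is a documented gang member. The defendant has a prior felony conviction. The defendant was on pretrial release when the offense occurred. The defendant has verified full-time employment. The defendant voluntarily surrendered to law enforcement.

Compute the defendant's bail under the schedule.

$500,000

Base amounts from the schedule: felony DUI $76,000; trespass $2,700; arson $180,200.
Stacking rule: highest base plus 40% of each additional charge. Highest is arson at $180,200. Additional: $76,000 × 40% = $30,400; $2,700 × 40% = $1,080. Combined base = $180,200 + $31,480 = $211,680.
Net percentage adjustment: +40% +50% +100% −5% = +185%. $211,680 × 2.85 = $603,288.
Verified full-time employment (−$16,000 flat): $603,288 − $16,000 = $587,288.
Result $587,288 exceeds the maximum of $500,000; bail is capped at $500,000.
$500,000 is at or above the $1,000 minimum.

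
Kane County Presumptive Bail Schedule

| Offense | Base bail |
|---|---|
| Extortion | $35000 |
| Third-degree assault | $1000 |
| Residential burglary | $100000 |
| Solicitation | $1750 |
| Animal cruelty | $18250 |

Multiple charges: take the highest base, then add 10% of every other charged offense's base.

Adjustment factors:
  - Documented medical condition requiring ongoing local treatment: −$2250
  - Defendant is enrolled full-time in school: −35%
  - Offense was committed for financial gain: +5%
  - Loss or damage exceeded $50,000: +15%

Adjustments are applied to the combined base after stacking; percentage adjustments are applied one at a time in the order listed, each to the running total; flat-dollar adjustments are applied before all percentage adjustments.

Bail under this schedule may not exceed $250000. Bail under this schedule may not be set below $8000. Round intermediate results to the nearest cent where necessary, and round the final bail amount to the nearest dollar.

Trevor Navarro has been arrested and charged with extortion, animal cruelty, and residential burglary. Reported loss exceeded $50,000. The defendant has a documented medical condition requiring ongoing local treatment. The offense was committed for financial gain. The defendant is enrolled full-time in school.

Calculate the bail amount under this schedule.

Base amounts from the schedule: extortion $35000; animal cruelty $18250; residential burglary $100000.
Stacking rule: highest base plus 10% of each additional charge. Highest is residential burglary at $100000. Additional: $35000 × 10% = $3500; $18250 × 10% = $1825. Combined base = $100000 + $5325 = $105325.
Documented medical condition requiring ongoing local treatment (−$2250 flat): $105325 − $2250 = $103075.
Defendant is enrolled full-time in school (−35%): $103075 × 0.65 = $66998.75.
Offense was committed for financial gain (+5%): $66998.75 × 1.05 = $70348.69.
Loss or damage exceeded $50,000 (+15%): $70348.69 × 1.15 = $80900.99.
$80900.99 is within the $250000 maximum.
$80900.99 is at or above the $8000 minimum.
Rounded to the nearest dollar: $80901.

$80901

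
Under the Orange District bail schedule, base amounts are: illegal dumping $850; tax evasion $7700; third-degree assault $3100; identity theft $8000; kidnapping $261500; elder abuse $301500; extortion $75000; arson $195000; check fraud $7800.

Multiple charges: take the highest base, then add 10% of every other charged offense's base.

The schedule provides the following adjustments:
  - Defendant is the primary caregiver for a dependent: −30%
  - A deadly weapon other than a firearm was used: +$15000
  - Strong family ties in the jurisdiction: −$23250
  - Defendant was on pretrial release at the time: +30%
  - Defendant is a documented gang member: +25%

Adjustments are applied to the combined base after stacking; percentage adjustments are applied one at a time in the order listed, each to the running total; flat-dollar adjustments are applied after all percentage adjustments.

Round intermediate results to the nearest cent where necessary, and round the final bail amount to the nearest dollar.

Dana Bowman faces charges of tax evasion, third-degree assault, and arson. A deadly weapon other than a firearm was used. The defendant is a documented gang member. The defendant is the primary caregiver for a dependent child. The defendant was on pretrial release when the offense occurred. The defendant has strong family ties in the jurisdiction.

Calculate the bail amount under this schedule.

$214791

Base amounts from the schedule: tax evasion $7700; third-degree assault $3100; arson $195000.
Stacking rule: highest base plus 10% of each additional charge. Highest is arson at $195000. Additional: $7700 × 10% = $770; $3100 × 10% = $310. Combined base = $195000 + $1080 = $196080.
Defendant is the primary caregiver for a dependent (−30%): $196080 × 0.7 = $137256.
Defendant was on pretrial release at the time (+30%): $137256 × 1.3 = $178432.80.
Defendant is a documented gang member (+25%): $178432.80 × 1.25 = $223041.
A deadly weapon other than a firearm was used (+$15000 flat): $223041 + $15000 = $238041.
Strong family ties in the jurisdiction (−$23250 flat): $238041 − $23250 = $214791.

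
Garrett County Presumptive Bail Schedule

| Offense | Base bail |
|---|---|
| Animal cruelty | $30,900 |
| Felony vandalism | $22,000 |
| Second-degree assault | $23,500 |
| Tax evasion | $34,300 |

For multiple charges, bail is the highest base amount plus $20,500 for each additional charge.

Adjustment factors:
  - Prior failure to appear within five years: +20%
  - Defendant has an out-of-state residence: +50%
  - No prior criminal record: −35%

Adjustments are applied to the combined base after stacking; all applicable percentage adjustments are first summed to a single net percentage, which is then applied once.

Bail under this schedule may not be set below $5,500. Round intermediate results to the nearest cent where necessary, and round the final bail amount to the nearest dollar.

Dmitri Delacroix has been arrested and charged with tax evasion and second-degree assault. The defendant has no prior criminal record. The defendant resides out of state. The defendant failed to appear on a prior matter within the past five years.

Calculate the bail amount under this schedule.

Base amounts from the schedule: tax evasion $34,300; second-degree assault $23,500.
Stacking rule: highest base plus $20,500 per additional charge. Highest is tax evasion at $34,300; 1 additional charge → +$20,500. Combined base = $54,800.
Net percentage adjustment: +20% +50% −35% = +35%. $54,800 × 1.35 = $73,980.
$73,980 is at or above the $5,500 minimum.

$73,980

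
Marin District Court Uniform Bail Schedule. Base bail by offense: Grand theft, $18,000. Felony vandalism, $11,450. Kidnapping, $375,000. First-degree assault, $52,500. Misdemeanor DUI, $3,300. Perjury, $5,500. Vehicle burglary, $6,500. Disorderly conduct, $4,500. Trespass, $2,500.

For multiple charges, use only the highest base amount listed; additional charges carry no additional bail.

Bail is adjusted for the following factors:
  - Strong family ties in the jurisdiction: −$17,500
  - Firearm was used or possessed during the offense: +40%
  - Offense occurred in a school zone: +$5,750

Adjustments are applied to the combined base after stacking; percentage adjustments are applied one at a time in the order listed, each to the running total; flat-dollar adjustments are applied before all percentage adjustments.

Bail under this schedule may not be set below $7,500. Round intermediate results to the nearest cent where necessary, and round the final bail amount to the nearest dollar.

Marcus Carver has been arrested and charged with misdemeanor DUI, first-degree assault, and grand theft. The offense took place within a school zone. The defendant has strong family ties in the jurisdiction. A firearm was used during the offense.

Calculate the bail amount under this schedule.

Base amounts from the schedule: misdemeanor DUI $3,300; first-degree assault $52,500; grand theft $18,000.
Stacking rule: use the highest base only. Highest is first-degree assault at $52,500. Combined base = $52,500.
Strong family ties in the jurisdiction (−$17,500 flat): $52,500 − $17,500 = $35,000.
Offense occurred in a school zone (+$5,750 flat): $35,000 + $5,750 = $40,750.
Firearm was used or possessed during the offense (+40%): $40,750 × 1.4 = $57,050.
$57,050 is at or above the $7,500 minimum.

$57,050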